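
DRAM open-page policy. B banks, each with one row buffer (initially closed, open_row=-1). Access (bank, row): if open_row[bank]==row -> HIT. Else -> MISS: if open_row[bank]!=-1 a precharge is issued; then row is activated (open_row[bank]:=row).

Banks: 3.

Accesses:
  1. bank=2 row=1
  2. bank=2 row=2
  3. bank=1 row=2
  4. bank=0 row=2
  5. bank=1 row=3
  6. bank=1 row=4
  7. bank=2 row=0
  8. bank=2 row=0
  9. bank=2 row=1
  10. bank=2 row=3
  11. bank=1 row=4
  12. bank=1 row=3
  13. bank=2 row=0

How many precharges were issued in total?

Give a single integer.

Acc 1: bank2 row1 -> MISS (open row1); precharges=0
Acc 2: bank2 row2 -> MISS (open row2); precharges=1
Acc 3: bank1 row2 -> MISS (open row2); precharges=1
Acc 4: bank0 row2 -> MISS (open row2); precharges=1
Acc 5: bank1 row3 -> MISS (open row3); precharges=2
Acc 6: bank1 row4 -> MISS (open row4); precharges=3
Acc 7: bank2 row0 -> MISS (open row0); precharges=4
Acc 8: bank2 row0 -> HIT
Acc 9: bank2 row1 -> MISS (open row1); precharges=5
Acc 10: bank2 row3 -> MISS (open row3); precharges=6
Acc 11: bank1 row4 -> HIT
Acc 12: bank1 row3 -> MISS (open row3); precharges=7
Acc 13: bank2 row0 -> MISS (open row0); precharges=8

Answer: 8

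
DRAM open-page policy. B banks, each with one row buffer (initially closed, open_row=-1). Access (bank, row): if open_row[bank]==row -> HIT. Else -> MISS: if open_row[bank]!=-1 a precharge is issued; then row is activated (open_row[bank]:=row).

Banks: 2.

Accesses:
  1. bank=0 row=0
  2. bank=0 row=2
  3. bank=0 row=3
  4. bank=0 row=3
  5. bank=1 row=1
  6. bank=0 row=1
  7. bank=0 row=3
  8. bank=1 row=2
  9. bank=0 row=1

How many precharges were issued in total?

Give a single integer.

Acc 1: bank0 row0 -> MISS (open row0); precharges=0
Acc 2: bank0 row2 -> MISS (open row2); precharges=1
Acc 3: bank0 row3 -> MISS (open row3); precharges=2
Acc 4: bank0 row3 -> HIT
Acc 5: bank1 row1 -> MISS (open row1); precharges=2
Acc 6: bank0 row1 -> MISS (open row1); precharges=3
Acc 7: bank0 row3 -> MISS (open row3); precharges=4
Acc 8: bank1 row2 -> MISS (open row2); precharges=5
Acc 9: bank0 row1 -> MISS (open row1); precharges=6

Answer: 6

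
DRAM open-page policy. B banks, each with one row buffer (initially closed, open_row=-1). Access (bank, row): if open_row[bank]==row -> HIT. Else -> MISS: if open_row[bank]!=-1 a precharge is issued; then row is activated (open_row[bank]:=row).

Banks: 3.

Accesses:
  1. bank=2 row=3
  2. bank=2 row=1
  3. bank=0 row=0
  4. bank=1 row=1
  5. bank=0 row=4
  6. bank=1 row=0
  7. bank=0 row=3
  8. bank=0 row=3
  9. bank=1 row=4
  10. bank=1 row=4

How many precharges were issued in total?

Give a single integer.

Answer: 5

Derivation:
Acc 1: bank2 row3 -> MISS (open row3); precharges=0
Acc 2: bank2 row1 -> MISS (open row1); precharges=1
Acc 3: bank0 row0 -> MISS (open row0); precharges=1
Acc 4: bank1 row1 -> MISS (open row1); precharges=1
Acc 5: bank0 row4 -> MISS (open row4); precharges=2
Acc 6: bank1 row0 -> MISS (open row0); precharges=3
Acc 7: bank0 row3 -> MISS (open row3); precharges=4
Acc 8: bank0 row3 -> HIT
Acc 9: bank1 row4 -> MISS (open row4); precharges=5
Acc 10: bank1 row4 -> HIT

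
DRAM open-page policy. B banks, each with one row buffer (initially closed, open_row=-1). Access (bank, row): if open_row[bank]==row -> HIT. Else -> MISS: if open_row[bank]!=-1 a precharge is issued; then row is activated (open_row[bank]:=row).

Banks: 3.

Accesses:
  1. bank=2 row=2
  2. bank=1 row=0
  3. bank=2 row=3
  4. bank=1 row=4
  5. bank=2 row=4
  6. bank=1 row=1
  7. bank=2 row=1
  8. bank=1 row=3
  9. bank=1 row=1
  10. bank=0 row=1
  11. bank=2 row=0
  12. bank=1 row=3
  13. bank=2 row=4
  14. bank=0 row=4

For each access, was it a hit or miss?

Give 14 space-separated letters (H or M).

Answer: M M M M M M M M M M M M M M

Derivation:
Acc 1: bank2 row2 -> MISS (open row2); precharges=0
Acc 2: bank1 row0 -> MISS (open row0); precharges=0
Acc 3: bank2 row3 -> MISS (open row3); precharges=1
Acc 4: bank1 row4 -> MISS (open row4); precharges=2
Acc 5: bank2 row4 -> MISS (open row4); precharges=3
Acc 6: bank1 row1 -> MISS (open row1); precharges=4
Acc 7: bank2 row1 -> MISS (open row1); precharges=5
Acc 8: bank1 row3 -> MISS (open row3); precharges=6
Acc 9: bank1 row1 -> MISS (open row1); precharges=7
Acc 10: bank0 row1 -> MISS (open row1); precharges=7
Acc 11: bank2 row0 -> MISS (open row0); precharges=8
Acc 12: bank1 row3 -> MISS (open row3); precharges=9
Acc 13: bank2 row4 -> MISS (open row4); precharges=10
Acc 14: bank0 row4 -> MISS (open row4); precharges=11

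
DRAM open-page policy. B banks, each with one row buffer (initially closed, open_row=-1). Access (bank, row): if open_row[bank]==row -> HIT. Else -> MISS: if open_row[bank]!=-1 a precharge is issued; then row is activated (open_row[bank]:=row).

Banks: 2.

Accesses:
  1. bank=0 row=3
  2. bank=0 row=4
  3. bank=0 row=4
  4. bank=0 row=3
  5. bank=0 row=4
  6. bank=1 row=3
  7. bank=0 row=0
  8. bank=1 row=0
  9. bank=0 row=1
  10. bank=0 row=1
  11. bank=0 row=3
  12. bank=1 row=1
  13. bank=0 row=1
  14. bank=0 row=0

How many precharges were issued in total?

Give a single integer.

Answer: 10

Derivation:
Acc 1: bank0 row3 -> MISS (open row3); precharges=0
Acc 2: bank0 row4 -> MISS (open row4); precharges=1
Acc 3: bank0 row4 -> HIT
Acc 4: bank0 row3 -> MISS (open row3); precharges=2
Acc 5: bank0 row4 -> MISS (open row4); precharges=3
Acc 6: bank1 row3 -> MISS (open row3); precharges=3
Acc 7: bank0 row0 -> MISS (open row0); precharges=4
Acc 8: bank1 row0 -> MISS (open row0); precharges=5
Acc 9: bank0 row1 -> MISS (open row1); precharges=6
Acc 10: bank0 row1 -> HIT
Acc 11: bank0 row3 -> MISS (open row3); precharges=7
Acc 12: bank1 row1 -> MISS (open row1); precharges=8
Acc 13: bank0 row1 -> MISS (open row1); precharges=9
Acc 14: bank0 row0 -> MISS (open row0); precharges=10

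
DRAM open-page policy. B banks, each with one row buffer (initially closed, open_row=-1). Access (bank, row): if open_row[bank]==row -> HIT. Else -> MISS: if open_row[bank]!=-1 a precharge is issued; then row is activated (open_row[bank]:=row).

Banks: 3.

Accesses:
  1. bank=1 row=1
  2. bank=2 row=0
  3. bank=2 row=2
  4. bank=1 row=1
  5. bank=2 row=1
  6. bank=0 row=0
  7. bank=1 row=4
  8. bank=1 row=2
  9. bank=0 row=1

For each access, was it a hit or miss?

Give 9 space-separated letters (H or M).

Acc 1: bank1 row1 -> MISS (open row1); precharges=0
Acc 2: bank2 row0 -> MISS (open row0); precharges=0
Acc 3: bank2 row2 -> MISS (open row2); precharges=1
Acc 4: bank1 row1 -> HIT
Acc 5: bank2 row1 -> MISS (open row1); precharges=2
Acc 6: bank0 row0 -> MISS (open row0); precharges=2
Acc 7: bank1 row4 -> MISS (open row4); precharges=3
Acc 8: bank1 row2 -> MISS (open row2); precharges=4
Acc 9: bank0 row1 -> MISS (open row1); precharges=5

Answer: M M M H M M M M M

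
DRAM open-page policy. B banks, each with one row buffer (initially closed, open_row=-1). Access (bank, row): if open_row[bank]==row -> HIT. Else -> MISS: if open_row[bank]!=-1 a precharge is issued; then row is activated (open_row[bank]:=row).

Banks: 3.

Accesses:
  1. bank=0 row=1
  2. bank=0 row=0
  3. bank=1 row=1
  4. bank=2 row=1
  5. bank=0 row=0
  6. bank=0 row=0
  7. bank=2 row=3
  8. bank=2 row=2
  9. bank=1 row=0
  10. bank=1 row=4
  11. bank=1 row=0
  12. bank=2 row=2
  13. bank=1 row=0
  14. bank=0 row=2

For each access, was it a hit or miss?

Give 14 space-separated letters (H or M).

Answer: M M M M H H M M M M M H H M

Derivation:
Acc 1: bank0 row1 -> MISS (open row1); precharges=0
Acc 2: bank0 row0 -> MISS (open row0); precharges=1
Acc 3: bank1 row1 -> MISS (open row1); precharges=1
Acc 4: bank2 row1 -> MISS (open row1); precharges=1
Acc 5: bank0 row0 -> HIT
Acc 6: bank0 row0 -> HIT
Acc 7: bank2 row3 -> MISS (open row3); precharges=2
Acc 8: bank2 row2 -> MISS (open row2); precharges=3
Acc 9: bank1 row0 -> MISS (open row0); precharges=4
Acc 10: bank1 row4 -> MISS (open row4); precharges=5
Acc 11: bank1 row0 -> MISS (open row0); precharges=6
Acc 12: bank2 row2 -> HIT
Acc 13: bank1 row0 -> HIT
Acc 14: bank0 row2 -> MISS (open row2); precharges=7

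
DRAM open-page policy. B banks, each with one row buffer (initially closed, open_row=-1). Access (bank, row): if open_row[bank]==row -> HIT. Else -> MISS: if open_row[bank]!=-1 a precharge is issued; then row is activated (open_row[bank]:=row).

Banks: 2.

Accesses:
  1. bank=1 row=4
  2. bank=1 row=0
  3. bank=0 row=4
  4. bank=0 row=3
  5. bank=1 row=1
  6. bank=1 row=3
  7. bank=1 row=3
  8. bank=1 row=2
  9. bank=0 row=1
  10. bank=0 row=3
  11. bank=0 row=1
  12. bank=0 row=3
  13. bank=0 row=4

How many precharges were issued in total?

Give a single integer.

Acc 1: bank1 row4 -> MISS (open row4); precharges=0
Acc 2: bank1 row0 -> MISS (open row0); precharges=1
Acc 3: bank0 row4 -> MISS (open row4); precharges=1
Acc 4: bank0 row3 -> MISS (open row3); precharges=2
Acc 5: bank1 row1 -> MISS (open row1); precharges=3
Acc 6: bank1 row3 -> MISS (open row3); precharges=4
Acc 7: bank1 row3 -> HIT
Acc 8: bank1 row2 -> MISS (open row2); precharges=5
Acc 9: bank0 row1 -> MISS (open row1); precharges=6
Acc 10: bank0 row3 -> MISS (open row3); precharges=7
Acc 11: bank0 row1 -> MISS (open row1); precharges=8
Acc 12: bank0 row3 -> MISS (open row3); precharges=9
Acc 13: bank0 row4 -> MISS (open row4); precharges=10

Answer: 10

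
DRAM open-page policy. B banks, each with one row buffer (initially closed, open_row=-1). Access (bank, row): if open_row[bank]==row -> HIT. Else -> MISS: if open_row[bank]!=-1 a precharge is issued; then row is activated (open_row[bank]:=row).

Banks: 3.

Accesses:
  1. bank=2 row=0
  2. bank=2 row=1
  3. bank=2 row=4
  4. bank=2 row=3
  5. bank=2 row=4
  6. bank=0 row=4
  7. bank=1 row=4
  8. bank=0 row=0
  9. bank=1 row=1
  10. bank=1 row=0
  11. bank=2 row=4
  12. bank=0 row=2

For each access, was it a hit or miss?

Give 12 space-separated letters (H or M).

Answer: M M M M M M M M M M H M

Derivation:
Acc 1: bank2 row0 -> MISS (open row0); precharges=0
Acc 2: bank2 row1 -> MISS (open row1); precharges=1
Acc 3: bank2 row4 -> MISS (open row4); precharges=2
Acc 4: bank2 row3 -> MISS (open row3); precharges=3
Acc 5: bank2 row4 -> MISS (open row4); precharges=4
Acc 6: bank0 row4 -> MISS (open row4); precharges=4
Acc 7: bank1 row4 -> MISS (open row4); precharges=4
Acc 8: bank0 row0 -> MISS (open row0); precharges=5
Acc 9: bank1 row1 -> MISS (open row1); precharges=6
Acc 10: bank1 row0 -> MISS (open row0); precharges=7
Acc 11: bank2 row4 -> HIT
Acc 12: bank0 row2 -> MISS (open row2); precharges=8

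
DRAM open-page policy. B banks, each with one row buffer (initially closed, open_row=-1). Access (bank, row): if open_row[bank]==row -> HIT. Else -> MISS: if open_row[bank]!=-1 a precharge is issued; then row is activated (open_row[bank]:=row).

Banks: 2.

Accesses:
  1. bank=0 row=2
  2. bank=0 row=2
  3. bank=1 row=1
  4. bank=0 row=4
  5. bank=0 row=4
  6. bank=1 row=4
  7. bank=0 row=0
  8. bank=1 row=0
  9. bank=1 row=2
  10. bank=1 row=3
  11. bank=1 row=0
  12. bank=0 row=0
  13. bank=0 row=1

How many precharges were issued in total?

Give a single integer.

Acc 1: bank0 row2 -> MISS (open row2); precharges=0
Acc 2: bank0 row2 -> HIT
Acc 3: bank1 row1 -> MISS (open row1); precharges=0
Acc 4: bank0 row4 -> MISS (open row4); precharges=1
Acc 5: bank0 row4 -> HIT
Acc 6: bank1 row4 -> MISS (open row4); precharges=2
Acc 7: bank0 row0 -> MISS (open row0); precharges=3
Acc 8: bank1 row0 -> MISS (open row0); precharges=4
Acc 9: bank1 row2 -> MISS (open row2); precharges=5
Acc 10: bank1 row3 -> MISS (open row3); precharges=6
Acc 11: bank1 row0 -> MISS (open row0); precharges=7
Acc 12: bank0 row0 -> HIT
Acc 13: bank0 row1 -> MISS (open row1); precharges=8

Answer: 8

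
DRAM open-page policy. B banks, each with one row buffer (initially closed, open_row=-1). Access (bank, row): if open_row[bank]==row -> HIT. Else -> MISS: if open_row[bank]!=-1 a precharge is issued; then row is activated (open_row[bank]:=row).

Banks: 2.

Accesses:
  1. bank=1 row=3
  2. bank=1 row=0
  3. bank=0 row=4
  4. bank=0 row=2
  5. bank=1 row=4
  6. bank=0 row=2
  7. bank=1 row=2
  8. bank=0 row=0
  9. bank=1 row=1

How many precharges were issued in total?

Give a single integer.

Answer: 6

Derivation:
Acc 1: bank1 row3 -> MISS (open row3); precharges=0
Acc 2: bank1 row0 -> MISS (open row0); precharges=1
Acc 3: bank0 row4 -> MISS (open row4); precharges=1
Acc 4: bank0 row2 -> MISS (open row2); precharges=2
Acc 5: bank1 row4 -> MISS (open row4); precharges=3
Acc 6: bank0 row2 -> HIT
Acc 7: bank1 row2 -> MISS (open row2); precharges=4
Acc 8: bank0 row0 -> MISS (open row0); precharges=5
Acc 9: bank1 row1 -> MISS (open row1); precharges=6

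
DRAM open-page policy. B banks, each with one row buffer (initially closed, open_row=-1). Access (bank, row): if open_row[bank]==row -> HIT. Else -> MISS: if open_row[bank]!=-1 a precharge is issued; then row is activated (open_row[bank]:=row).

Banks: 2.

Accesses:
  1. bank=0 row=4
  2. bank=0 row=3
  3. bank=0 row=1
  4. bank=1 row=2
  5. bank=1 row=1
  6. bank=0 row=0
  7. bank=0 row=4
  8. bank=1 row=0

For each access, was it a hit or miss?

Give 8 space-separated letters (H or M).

Acc 1: bank0 row4 -> MISS (open row4); precharges=0
Acc 2: bank0 row3 -> MISS (open row3); precharges=1
Acc 3: bank0 row1 -> MISS (open row1); precharges=2
Acc 4: bank1 row2 -> MISS (open row2); precharges=2
Acc 5: bank1 row1 -> MISS (open row1); precharges=3
Acc 6: bank0 row0 -> MISS (open row0); precharges=4
Acc 7: bank0 row4 -> MISS (open row4); precharges=5
Acc 8: bank1 row0 -> MISS (open row0); precharges=6

Answer: M M M M M M M M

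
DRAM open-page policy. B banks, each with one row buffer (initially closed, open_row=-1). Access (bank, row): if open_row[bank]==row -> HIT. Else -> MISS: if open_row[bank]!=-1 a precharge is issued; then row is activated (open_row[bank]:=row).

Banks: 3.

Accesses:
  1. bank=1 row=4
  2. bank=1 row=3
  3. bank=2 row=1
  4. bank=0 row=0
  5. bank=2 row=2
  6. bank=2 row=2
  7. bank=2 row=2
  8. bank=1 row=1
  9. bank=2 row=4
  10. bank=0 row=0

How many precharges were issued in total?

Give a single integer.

Answer: 4

Derivation:
Acc 1: bank1 row4 -> MISS (open row4); precharges=0
Acc 2: bank1 row3 -> MISS (open row3); precharges=1
Acc 3: bank2 row1 -> MISS (open row1); precharges=1
Acc 4: bank0 row0 -> MISS (open row0); precharges=1
Acc 5: bank2 row2 -> MISS (open row2); precharges=2
Acc 6: bank2 row2 -> HIT
Acc 7: bank2 row2 -> HIT
Acc 8: bank1 row1 -> MISS (open row1); precharges=3
Acc 9: bank2 row4 -> MISS (open row4); precharges=4
Acc 10: bank0 row0 -> HIT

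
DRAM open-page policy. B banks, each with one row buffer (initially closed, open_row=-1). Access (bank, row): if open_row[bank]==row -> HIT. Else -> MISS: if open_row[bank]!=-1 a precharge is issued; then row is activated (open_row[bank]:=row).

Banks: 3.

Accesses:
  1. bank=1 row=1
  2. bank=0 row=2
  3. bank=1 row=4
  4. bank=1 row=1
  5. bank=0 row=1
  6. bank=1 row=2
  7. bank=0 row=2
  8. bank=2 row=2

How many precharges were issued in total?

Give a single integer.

Acc 1: bank1 row1 -> MISS (open row1); precharges=0
Acc 2: bank0 row2 -> MISS (open row2); precharges=0
Acc 3: bank1 row4 -> MISS (open row4); precharges=1
Acc 4: bank1 row1 -> MISS (open row1); precharges=2
Acc 5: bank0 row1 -> MISS (open row1); precharges=3
Acc 6: bank1 row2 -> MISS (open row2); precharges=4
Acc 7: bank0 row2 -> MISS (open row2); precharges=5
Acc 8: bank2 row2 -> MISS (open row2); precharges=5

Answer: 5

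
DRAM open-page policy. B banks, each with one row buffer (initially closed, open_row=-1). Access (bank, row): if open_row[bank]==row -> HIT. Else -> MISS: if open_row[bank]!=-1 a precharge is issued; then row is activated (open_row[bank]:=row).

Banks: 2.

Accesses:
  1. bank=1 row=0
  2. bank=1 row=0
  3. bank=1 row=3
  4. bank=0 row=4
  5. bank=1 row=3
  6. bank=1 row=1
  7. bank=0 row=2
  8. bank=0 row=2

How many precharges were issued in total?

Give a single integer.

Answer: 3

Derivation:
Acc 1: bank1 row0 -> MISS (open row0); precharges=0
Acc 2: bank1 row0 -> HIT
Acc 3: bank1 row3 -> MISS (open row3); precharges=1
Acc 4: bank0 row4 -> MISS (open row4); precharges=1
Acc 5: bank1 row3 -> HIT
Acc 6: bank1 row1 -> MISS (open row1); precharges=2
Acc 7: bank0 row2 -> MISS (open row2); precharges=3
Acc 8: bank0 row2 -> HIT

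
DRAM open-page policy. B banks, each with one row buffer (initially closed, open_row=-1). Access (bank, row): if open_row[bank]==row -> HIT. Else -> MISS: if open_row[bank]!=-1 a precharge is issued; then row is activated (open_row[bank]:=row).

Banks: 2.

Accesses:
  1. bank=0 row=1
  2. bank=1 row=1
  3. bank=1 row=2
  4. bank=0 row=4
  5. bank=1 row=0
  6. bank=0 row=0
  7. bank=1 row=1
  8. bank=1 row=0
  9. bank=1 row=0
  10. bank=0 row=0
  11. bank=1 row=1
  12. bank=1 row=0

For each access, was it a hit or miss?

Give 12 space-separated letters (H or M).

Acc 1: bank0 row1 -> MISS (open row1); precharges=0
Acc 2: bank1 row1 -> MISS (open row1); precharges=0
Acc 3: bank1 row2 -> MISS (open row2); precharges=1
Acc 4: bank0 row4 -> MISS (open row4); precharges=2
Acc 5: bank1 row0 -> MISS (open row0); precharges=3
Acc 6: bank0 row0 -> MISS (open row0); precharges=4
Acc 7: bank1 row1 -> MISS (open row1); precharges=5
Acc 8: bank1 row0 -> MISS (open row0); precharges=6
Acc 9: bank1 row0 -> HIT
Acc 10: bank0 row0 -> HIT
Acc 11: bank1 row1 -> MISS (open row1); precharges=7
Acc 12: bank1 row0 -> MISS (open row0); precharges=8

Answer: M M M M M M M M H H M M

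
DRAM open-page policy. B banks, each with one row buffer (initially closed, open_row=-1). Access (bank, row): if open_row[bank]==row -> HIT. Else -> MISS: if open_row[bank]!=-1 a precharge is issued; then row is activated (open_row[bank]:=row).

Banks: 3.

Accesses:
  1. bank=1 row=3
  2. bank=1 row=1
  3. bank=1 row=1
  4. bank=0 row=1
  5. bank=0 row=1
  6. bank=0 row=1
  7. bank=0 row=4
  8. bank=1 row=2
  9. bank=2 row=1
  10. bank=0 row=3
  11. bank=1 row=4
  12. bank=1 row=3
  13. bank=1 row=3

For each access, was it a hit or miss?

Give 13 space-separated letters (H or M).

Answer: M M H M H H M M M M M M H

Derivation:
Acc 1: bank1 row3 -> MISS (open row3); precharges=0
Acc 2: bank1 row1 -> MISS (open row1); precharges=1
Acc 3: bank1 row1 -> HIT
Acc 4: bank0 row1 -> MISS (open row1); precharges=1
Acc 5: bank0 row1 -> HIT
Acc 6: bank0 row1 -> HIT
Acc 7: bank0 row4 -> MISS (open row4); precharges=2
Acc 8: bank1 row2 -> MISS (open row2); precharges=3
Acc 9: bank2 row1 -> MISS (open row1); precharges=3
Acc 10: bank0 row3 -> MISS (open row3); precharges=4
Acc 11: bank1 row4 -> MISS (open row4); precharges=5
Acc 12: bank1 row3 -> MISS (open row3); precharges=6
Acc 13: bank1 row3 -> HIT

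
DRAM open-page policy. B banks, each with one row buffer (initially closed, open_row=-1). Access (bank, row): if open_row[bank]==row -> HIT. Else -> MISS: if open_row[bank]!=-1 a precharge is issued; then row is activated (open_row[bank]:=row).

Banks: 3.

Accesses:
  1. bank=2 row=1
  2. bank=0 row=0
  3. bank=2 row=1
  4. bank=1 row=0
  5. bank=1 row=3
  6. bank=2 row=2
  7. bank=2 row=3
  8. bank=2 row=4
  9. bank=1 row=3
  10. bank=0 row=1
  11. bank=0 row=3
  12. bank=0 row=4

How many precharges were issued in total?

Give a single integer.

Answer: 7

Derivation:
Acc 1: bank2 row1 -> MISS (open row1); precharges=0
Acc 2: bank0 row0 -> MISS (open row0); precharges=0
Acc 3: bank2 row1 -> HIT
Acc 4: bank1 row0 -> MISS (open row0); precharges=0
Acc 5: bank1 row3 -> MISS (open row3); precharges=1
Acc 6: bank2 row2 -> MISS (open row2); precharges=2
Acc 7: bank2 row3 -> MISS (open row3); precharges=3
Acc 8: bank2 row4 -> MISS (open row4); precharges=4
Acc 9: bank1 row3 -> HIT
Acc 10: bank0 row1 -> MISS (open row1); precharges=5
Acc 11: bank0 row3 -> MISS (open row3); precharges=6
Acc 12: bank0 row4 -> MISS (open row4); precharges=7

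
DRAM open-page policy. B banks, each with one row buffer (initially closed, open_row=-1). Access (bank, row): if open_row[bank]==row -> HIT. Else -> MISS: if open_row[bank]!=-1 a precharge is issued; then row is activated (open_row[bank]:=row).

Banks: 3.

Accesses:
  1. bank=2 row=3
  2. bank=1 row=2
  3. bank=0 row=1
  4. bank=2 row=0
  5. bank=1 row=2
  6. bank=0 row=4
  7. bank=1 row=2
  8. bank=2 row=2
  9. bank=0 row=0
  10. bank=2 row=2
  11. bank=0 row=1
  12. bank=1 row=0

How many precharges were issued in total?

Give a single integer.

Acc 1: bank2 row3 -> MISS (open row3); precharges=0
Acc 2: bank1 row2 -> MISS (open row2); precharges=0
Acc 3: bank0 row1 -> MISS (open row1); precharges=0
Acc 4: bank2 row0 -> MISS (open row0); precharges=1
Acc 5: bank1 row2 -> HIT
Acc 6: bank0 row4 -> MISS (open row4); precharges=2
Acc 7: bank1 row2 -> HIT
Acc 8: bank2 row2 -> MISS (open row2); precharges=3
Acc 9: bank0 row0 -> MISS (open row0); precharges=4
Acc 10: bank2 row2 -> HIT
Acc 11: bank0 row1 -> MISS (open row1); precharges=5
Acc 12: bank1 row0 -> MISS (open row0); precharges=6

Answer: 6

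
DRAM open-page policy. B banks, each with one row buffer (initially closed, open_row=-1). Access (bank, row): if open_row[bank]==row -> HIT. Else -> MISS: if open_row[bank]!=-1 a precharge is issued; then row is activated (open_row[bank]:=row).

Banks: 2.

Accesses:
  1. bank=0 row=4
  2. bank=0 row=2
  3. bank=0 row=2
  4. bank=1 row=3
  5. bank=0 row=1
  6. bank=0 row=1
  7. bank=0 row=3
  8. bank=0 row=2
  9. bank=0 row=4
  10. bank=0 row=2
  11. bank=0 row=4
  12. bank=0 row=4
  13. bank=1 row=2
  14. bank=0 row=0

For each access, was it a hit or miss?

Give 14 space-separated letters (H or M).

Acc 1: bank0 row4 -> MISS (open row4); precharges=0
Acc 2: bank0 row2 -> MISS (open row2); precharges=1
Acc 3: bank0 row2 -> HIT
Acc 4: bank1 row3 -> MISS (open row3); precharges=1
Acc 5: bank0 row1 -> MISS (open row1); precharges=2
Acc 6: bank0 row1 -> HIT
Acc 7: bank0 row3 -> MISS (open row3); precharges=3
Acc 8: bank0 row2 -> MISS (open row2); precharges=4
Acc 9: bank0 row4 -> MISS (open row4); precharges=5
Acc 10: bank0 row2 -> MISS (open row2); precharges=6
Acc 11: bank0 row4 -> MISS (open row4); precharges=7
Acc 12: bank0 row4 -> HIT
Acc 13: bank1 row2 -> MISS (open row2); precharges=8
Acc 14: bank0 row0 -> MISS (open row0); precharges=9

Answer: M M H M M H M M M M M H M M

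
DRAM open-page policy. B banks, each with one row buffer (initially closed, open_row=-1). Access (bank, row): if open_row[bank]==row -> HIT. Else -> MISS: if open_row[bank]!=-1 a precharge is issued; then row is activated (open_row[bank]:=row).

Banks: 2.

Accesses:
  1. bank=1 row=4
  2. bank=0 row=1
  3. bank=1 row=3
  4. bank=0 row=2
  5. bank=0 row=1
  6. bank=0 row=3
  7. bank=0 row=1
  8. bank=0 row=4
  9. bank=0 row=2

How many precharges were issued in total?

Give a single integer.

Answer: 7

Derivation:
Acc 1: bank1 row4 -> MISS (open row4); precharges=0
Acc 2: bank0 row1 -> MISS (open row1); precharges=0
Acc 3: bank1 row3 -> MISS (open row3); precharges=1
Acc 4: bank0 row2 -> MISS (open row2); precharges=2
Acc 5: bank0 row1 -> MISS (open row1); precharges=3
Acc 6: bank0 row3 -> MISS (open row3); precharges=4
Acc 7: bank0 row1 -> MISS (open row1); precharges=5
Acc 8: bank0 row4 -> MISS (open row4); precharges=6
Acc 9: bank0 row2 -> MISS (open row2); precharges=7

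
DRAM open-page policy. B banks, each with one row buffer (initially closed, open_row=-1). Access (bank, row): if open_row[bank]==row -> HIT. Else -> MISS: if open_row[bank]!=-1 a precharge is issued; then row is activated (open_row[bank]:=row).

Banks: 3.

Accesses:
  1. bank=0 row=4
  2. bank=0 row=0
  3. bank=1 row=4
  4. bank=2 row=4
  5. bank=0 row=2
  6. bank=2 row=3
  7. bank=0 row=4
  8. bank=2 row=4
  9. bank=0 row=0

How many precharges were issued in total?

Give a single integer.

Acc 1: bank0 row4 -> MISS (open row4); precharges=0
Acc 2: bank0 row0 -> MISS (open row0); precharges=1
Acc 3: bank1 row4 -> MISS (open row4); precharges=1
Acc 4: bank2 row4 -> MISS (open row4); precharges=1
Acc 5: bank0 row2 -> MISS (open row2); precharges=2
Acc 6: bank2 row3 -> MISS (open row3); precharges=3
Acc 7: bank0 row4 -> MISS (open row4); precharges=4
Acc 8: bank2 row4 -> MISS (open row4); precharges=5
Acc 9: bank0 row0 -> MISS (open row0); precharges=6

Answer: 6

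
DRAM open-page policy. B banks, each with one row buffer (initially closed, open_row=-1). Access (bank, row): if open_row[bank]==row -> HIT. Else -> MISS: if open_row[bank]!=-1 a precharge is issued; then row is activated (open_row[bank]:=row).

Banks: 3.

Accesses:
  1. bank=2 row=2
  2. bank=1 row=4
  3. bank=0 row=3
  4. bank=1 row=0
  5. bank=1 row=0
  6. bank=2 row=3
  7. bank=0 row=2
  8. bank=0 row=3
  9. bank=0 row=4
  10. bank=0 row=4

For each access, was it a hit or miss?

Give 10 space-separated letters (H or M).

Answer: M M M M H M M M M H

Derivation:
Acc 1: bank2 row2 -> MISS (open row2); precharges=0
Acc 2: bank1 row4 -> MISS (open row4); precharges=0
Acc 3: bank0 row3 -> MISS (open row3); precharges=0
Acc 4: bank1 row0 -> MISS (open row0); precharges=1
Acc 5: bank1 row0 -> HIT
Acc 6: bank2 row3 -> MISS (open row3); precharges=2
Acc 7: bank0 row2 -> MISS (open row2); precharges=3
Acc 8: bank0 row3 -> MISS (open row3); precharges=4
Acc 9: bank0 row4 -> MISS (open row4); precharges=5
Acc 10: bank0 row4 -> HIT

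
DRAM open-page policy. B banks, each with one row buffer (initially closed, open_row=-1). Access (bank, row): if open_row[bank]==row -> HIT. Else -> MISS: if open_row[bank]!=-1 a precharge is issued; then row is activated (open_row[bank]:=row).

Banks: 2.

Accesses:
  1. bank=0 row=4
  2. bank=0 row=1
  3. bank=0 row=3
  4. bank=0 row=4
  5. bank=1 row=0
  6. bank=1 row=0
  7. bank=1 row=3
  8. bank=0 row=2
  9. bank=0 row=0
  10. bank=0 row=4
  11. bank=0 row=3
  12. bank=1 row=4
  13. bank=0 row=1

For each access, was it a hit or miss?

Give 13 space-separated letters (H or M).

Acc 1: bank0 row4 -> MISS (open row4); precharges=0
Acc 2: bank0 row1 -> MISS (open row1); precharges=1
Acc 3: bank0 row3 -> MISS (open row3); precharges=2
Acc 4: bank0 row4 -> MISS (open row4); precharges=3
Acc 5: bank1 row0 -> MISS (open row0); precharges=3
Acc 6: bank1 row0 -> HIT
Acc 7: bank1 row3 -> MISS (open row3); precharges=4
Acc 8: bank0 row2 -> MISS (open row2); precharges=5
Acc 9: bank0 row0 -> MISS (open row0); precharges=6
Acc 10: bank0 row4 -> MISS (open row4); precharges=7
Acc 11: bank0 row3 -> MISS (open row3); precharges=8
Acc 12: bank1 row4 -> MISS (open row4); precharges=9
Acc 13: bank0 row1 -> MISS (open row1); precharges=10

Answer: M M M M M H M M M M M M M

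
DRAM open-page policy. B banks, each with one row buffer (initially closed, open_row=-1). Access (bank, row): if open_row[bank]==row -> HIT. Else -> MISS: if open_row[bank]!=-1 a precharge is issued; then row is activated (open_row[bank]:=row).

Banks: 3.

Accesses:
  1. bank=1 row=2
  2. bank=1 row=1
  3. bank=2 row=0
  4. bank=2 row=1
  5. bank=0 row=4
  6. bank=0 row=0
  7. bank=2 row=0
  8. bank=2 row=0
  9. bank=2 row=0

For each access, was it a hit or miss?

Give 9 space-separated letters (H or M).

Answer: M M M M M M M H H

Derivation:
Acc 1: bank1 row2 -> MISS (open row2); precharges=0
Acc 2: bank1 row1 -> MISS (open row1); precharges=1
Acc 3: bank2 row0 -> MISS (open row0); precharges=1
Acc 4: bank2 row1 -> MISS (open row1); precharges=2
Acc 5: bank0 row4 -> MISS (open row4); precharges=2
Acc 6: bank0 row0 -> MISS (open row0); precharges=3
Acc 7: bank2 row0 -> MISS (open row0); precharges=4
Acc 8: bank2 row0 -> HIT
Acc 9: bank2 row0 -> HIT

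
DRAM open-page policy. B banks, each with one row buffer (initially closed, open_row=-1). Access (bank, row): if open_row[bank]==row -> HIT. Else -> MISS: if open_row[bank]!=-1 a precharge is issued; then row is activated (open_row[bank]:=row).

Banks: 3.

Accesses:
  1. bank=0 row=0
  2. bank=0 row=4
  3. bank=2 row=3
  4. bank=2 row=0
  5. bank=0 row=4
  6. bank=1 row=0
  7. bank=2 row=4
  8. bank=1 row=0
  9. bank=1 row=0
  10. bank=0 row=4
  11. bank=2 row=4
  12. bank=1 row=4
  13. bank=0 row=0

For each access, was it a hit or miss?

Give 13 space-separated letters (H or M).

Answer: M M M M H M M H H H H M M

Derivation:
Acc 1: bank0 row0 -> MISS (open row0); precharges=0
Acc 2: bank0 row4 -> MISS (open row4); precharges=1
Acc 3: bank2 row3 -> MISS (open row3); precharges=1
Acc 4: bank2 row0 -> MISS (open row0); precharges=2
Acc 5: bank0 row4 -> HIT
Acc 6: bank1 row0 -> MISS (open row0); precharges=2
Acc 7: bank2 row4 -> MISS (open row4); precharges=3
Acc 8: bank1 row0 -> HIT
Acc 9: bank1 row0 -> HIT
Acc 10: bank0 row4 -> HIT
Acc 11: bank2 row4 -> HIT
Acc 12: bank1 row4 -> MISS (open row4); precharges=4
Acc 13: bank0 row0 -> MISS (open row0); precharges=5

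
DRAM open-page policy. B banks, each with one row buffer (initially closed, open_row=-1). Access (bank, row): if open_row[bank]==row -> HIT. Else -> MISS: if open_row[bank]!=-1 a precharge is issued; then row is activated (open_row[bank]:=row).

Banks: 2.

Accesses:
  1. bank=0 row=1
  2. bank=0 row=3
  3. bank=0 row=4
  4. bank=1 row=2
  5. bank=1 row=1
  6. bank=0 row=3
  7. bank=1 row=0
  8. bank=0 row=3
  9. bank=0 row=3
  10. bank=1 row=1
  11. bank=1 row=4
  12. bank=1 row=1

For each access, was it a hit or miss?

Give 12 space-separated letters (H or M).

Answer: M M M M M M M H H M M M

Derivation:
Acc 1: bank0 row1 -> MISS (open row1); precharges=0
Acc 2: bank0 row3 -> MISS (open row3); precharges=1
Acc 3: bank0 row4 -> MISS (open row4); precharges=2
Acc 4: bank1 row2 -> MISS (open row2); precharges=2
Acc 5: bank1 row1 -> MISS (open row1); precharges=3
Acc 6: bank0 row3 -> MISS (open row3); precharges=4
Acc 7: bank1 row0 -> MISS (open row0); precharges=5
Acc 8: bank0 row3 -> HIT
Acc 9: bank0 row3 -> HIT
Acc 10: bank1 row1 -> MISS (open row1); precharges=6
Acc 11: bank1 row4 -> MISS (open row4); precharges=7
Acc 12: bank1 row1 -> MISS (open row1); precharges=8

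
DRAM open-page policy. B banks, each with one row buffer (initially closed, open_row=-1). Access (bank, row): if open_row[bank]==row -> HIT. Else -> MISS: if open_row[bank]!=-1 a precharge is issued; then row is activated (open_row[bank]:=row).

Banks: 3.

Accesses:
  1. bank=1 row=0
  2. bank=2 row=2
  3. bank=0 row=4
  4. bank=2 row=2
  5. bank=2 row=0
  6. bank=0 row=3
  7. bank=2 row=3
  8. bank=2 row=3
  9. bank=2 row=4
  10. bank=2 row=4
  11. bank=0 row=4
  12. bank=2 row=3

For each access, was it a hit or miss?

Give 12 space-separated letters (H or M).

Answer: M M M H M M M H M H M M

Derivation:
Acc 1: bank1 row0 -> MISS (open row0); precharges=0
Acc 2: bank2 row2 -> MISS (open row2); precharges=0
Acc 3: bank0 row4 -> MISS (open row4); precharges=0
Acc 4: bank2 row2 -> HIT
Acc 5: bank2 row0 -> MISS (open row0); precharges=1
Acc 6: bank0 row3 -> MISS (open row3); precharges=2
Acc 7: bank2 row3 -> MISS (open row3); precharges=3
Acc 8: bank2 row3 -> HIT
Acc 9: bank2 row4 -> MISS (open row4); precharges=4
Acc 10: bank2 row4 -> HIT
Acc 11: bank0 row4 -> MISS (open row4); precharges=5
Acc 12: bank2 row3 -> MISS (open row3); precharges=6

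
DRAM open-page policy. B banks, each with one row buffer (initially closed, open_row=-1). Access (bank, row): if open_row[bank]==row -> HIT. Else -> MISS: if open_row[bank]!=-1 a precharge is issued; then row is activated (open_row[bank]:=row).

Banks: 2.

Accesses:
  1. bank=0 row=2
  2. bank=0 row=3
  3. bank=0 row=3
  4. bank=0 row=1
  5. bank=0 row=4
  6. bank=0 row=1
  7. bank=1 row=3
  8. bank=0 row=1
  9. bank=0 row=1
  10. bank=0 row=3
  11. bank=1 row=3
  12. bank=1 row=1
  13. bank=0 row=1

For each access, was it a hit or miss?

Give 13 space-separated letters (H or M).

Answer: M M H M M M M H H M H M M

Derivation:
Acc 1: bank0 row2 -> MISS (open row2); precharges=0
Acc 2: bank0 row3 -> MISS (open row3); precharges=1
Acc 3: bank0 row3 -> HIT
Acc 4: bank0 row1 -> MISS (open row1); precharges=2
Acc 5: bank0 row4 -> MISS (open row4); precharges=3
Acc 6: bank0 row1 -> MISS (open row1); precharges=4
Acc 7: bank1 row3 -> MISS (open row3); precharges=4
Acc 8: bank0 row1 -> HIT
Acc 9: bank0 row1 -> HIT
Acc 10: bank0 row3 -> MISS (open row3); precharges=5
Acc 11: bank1 row3 -> HIT
Acc 12: bank1 row1 -> MISS (open row1); precharges=6
Acc 13: bank0 row1 -> MISS (open row1); precharges=7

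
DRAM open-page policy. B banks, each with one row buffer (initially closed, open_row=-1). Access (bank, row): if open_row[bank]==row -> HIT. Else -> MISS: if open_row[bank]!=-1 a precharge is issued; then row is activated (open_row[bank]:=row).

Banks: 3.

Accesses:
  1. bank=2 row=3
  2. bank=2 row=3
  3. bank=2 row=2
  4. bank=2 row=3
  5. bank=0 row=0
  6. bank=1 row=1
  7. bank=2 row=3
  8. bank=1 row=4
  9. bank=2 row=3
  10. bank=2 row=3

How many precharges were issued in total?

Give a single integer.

Acc 1: bank2 row3 -> MISS (open row3); precharges=0
Acc 2: bank2 row3 -> HIT
Acc 3: bank2 row2 -> MISS (open row2); precharges=1
Acc 4: bank2 row3 -> MISS (open row3); precharges=2
Acc 5: bank0 row0 -> MISS (open row0); precharges=2
Acc 6: bank1 row1 -> MISS (open row1); precharges=2
Acc 7: bank2 row3 -> HIT
Acc 8: bank1 row4 -> MISS (open row4); precharges=3
Acc 9: bank2 row3 -> HIT
Acc 10: bank2 row3 -> HIT

Answer: 3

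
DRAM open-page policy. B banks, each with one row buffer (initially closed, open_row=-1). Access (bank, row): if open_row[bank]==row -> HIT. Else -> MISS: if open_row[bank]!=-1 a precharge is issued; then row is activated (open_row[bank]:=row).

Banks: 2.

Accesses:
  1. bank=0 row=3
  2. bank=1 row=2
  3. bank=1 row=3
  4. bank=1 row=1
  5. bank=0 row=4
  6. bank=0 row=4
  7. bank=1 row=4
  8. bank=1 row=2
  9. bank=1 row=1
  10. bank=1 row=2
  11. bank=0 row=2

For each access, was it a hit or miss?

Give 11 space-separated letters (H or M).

Answer: M M M M M H M M M M M

Derivation:
Acc 1: bank0 row3 -> MISS (open row3); precharges=0
Acc 2: bank1 row2 -> MISS (open row2); precharges=0
Acc 3: bank1 row3 -> MISS (open row3); precharges=1
Acc 4: bank1 row1 -> MISS (open row1); precharges=2
Acc 5: bank0 row4 -> MISS (open row4); precharges=3
Acc 6: bank0 row4 -> HIT
Acc 7: bank1 row4 -> MISS (open row4); precharges=4
Acc 8: bank1 row2 -> MISS (open row2); precharges=5
Acc 9: bank1 row1 -> MISS (open row1); precharges=6
Acc 10: bank1 row2 -> MISS (open row2); precharges=7
Acc 11: bank0 row2 -> MISS (open row2); precharges=8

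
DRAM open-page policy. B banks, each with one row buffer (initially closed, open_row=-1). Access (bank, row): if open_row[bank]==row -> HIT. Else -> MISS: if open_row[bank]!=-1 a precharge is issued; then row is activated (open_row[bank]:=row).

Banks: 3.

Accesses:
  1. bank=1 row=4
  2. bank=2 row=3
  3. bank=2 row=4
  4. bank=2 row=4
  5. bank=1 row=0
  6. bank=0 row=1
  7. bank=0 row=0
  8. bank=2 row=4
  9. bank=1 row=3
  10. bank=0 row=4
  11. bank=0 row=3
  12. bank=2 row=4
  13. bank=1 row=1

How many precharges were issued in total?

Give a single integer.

Acc 1: bank1 row4 -> MISS (open row4); precharges=0
Acc 2: bank2 row3 -> MISS (open row3); precharges=0
Acc 3: bank2 row4 -> MISS (open row4); precharges=1
Acc 4: bank2 row4 -> HIT
Acc 5: bank1 row0 -> MISS (open row0); precharges=2
Acc 6: bank0 row1 -> MISS (open row1); precharges=2
Acc 7: bank0 row0 -> MISS (open row0); precharges=3
Acc 8: bank2 row4 -> HIT
Acc 9: bank1 row3 -> MISS (open row3); precharges=4
Acc 10: bank0 row4 -> MISS (open row4); precharges=5
Acc 11: bank0 row3 -> MISS (open row3); precharges=6
Acc 12: bank2 row4 -> HIT
Acc 13: bank1 row1 -> MISS (open row1); precharges=7

Answer: 7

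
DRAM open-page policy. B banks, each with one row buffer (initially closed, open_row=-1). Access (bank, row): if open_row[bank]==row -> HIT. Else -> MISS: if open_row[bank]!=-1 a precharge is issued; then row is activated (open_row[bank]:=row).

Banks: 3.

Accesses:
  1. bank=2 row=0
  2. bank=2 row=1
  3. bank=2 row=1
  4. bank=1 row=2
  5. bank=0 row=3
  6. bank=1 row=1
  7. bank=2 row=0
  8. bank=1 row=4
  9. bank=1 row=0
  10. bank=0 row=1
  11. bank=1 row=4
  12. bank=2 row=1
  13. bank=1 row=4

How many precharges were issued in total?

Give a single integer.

Answer: 8

Derivation:
Acc 1: bank2 row0 -> MISS (open row0); precharges=0
Acc 2: bank2 row1 -> MISS (open row1); precharges=1
Acc 3: bank2 row1 -> HIT
Acc 4: bank1 row2 -> MISS (open row2); precharges=1
Acc 5: bank0 row3 -> MISS (open row3); precharges=1
Acc 6: bank1 row1 -> MISS (open row1); precharges=2
Acc 7: bank2 row0 -> MISS (open row0); precharges=3
Acc 8: bank1 row4 -> MISS (open row4); precharges=4
Acc 9: bank1 row0 -> MISS (open row0); precharges=5
Acc 10: bank0 row1 -> MISS (open row1); precharges=6
Acc 11: bank1 row4 -> MISS (open row4); precharges=7
Acc 12: bank2 row1 -> MISS (open row1); precharges=8
Acc 13: bank1 row4 -> HIT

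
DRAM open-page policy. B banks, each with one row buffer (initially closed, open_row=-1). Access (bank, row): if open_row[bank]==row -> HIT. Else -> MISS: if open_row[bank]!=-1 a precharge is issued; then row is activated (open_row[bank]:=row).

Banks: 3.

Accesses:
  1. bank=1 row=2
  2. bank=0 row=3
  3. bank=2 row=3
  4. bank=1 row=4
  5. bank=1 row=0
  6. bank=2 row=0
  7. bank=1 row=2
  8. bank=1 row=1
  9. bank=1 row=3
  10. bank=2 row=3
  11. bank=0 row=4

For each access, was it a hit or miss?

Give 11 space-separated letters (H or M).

Acc 1: bank1 row2 -> MISS (open row2); precharges=0
Acc 2: bank0 row3 -> MISS (open row3); precharges=0
Acc 3: bank2 row3 -> MISS (open row3); precharges=0
Acc 4: bank1 row4 -> MISS (open row4); precharges=1
Acc 5: bank1 row0 -> MISS (open row0); precharges=2
Acc 6: bank2 row0 -> MISS (open row0); precharges=3
Acc 7: bank1 row2 -> MISS (open row2); precharges=4
Acc 8: bank1 row1 -> MISS (open row1); precharges=5
Acc 9: bank1 row3 -> MISS (open row3); precharges=6
Acc 10: bank2 row3 -> MISS (open row3); precharges=7
Acc 11: bank0 row4 -> MISS (open row4); precharges=8

Answer: M M M M M M M M M M M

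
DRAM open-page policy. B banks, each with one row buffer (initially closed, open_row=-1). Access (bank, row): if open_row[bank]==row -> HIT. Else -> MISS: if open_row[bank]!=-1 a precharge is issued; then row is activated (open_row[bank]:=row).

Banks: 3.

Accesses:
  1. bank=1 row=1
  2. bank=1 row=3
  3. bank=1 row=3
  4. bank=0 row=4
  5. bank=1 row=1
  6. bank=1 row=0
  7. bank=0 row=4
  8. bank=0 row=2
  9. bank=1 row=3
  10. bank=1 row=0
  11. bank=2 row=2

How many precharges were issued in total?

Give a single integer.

Answer: 6

Derivation:
Acc 1: bank1 row1 -> MISS (open row1); precharges=0
Acc 2: bank1 row3 -> MISS (open row3); precharges=1
Acc 3: bank1 row3 -> HIT
Acc 4: bank0 row4 -> MISS (open row4); precharges=1
Acc 5: bank1 row1 -> MISS (open row1); precharges=2
Acc 6: bank1 row0 -> MISS (open row0); precharges=3
Acc 7: bank0 row4 -> HIT
Acc 8: bank0 row2 -> MISS (open row2); precharges=4
Acc 9: bank1 row3 -> MISS (open row3); precharges=5
Acc 10: bank1 row0 -> MISS (open row0); precharges=6
Acc 11: bank2 row2 -> MISS (open row2); precharges=6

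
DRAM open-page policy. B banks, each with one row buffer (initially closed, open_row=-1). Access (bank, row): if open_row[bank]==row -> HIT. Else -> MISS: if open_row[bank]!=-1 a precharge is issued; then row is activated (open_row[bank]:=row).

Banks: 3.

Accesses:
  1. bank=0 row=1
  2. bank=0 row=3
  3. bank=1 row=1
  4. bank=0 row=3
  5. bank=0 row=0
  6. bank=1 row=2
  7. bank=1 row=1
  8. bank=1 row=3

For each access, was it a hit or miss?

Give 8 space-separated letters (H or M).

Answer: M M M H M M M M

Derivation:
Acc 1: bank0 row1 -> MISS (open row1); precharges=0
Acc 2: bank0 row3 -> MISS (open row3); precharges=1
Acc 3: bank1 row1 -> MISS (open row1); precharges=1
Acc 4: bank0 row3 -> HIT
Acc 5: bank0 row0 -> MISS (open row0); precharges=2
Acc 6: bank1 row2 -> MISS (open row2); precharges=3
Acc 7: bank1 row1 -> MISS (open row1); precharges=4
Acc 8: bank1 row3 -> MISS (open row3); precharges=5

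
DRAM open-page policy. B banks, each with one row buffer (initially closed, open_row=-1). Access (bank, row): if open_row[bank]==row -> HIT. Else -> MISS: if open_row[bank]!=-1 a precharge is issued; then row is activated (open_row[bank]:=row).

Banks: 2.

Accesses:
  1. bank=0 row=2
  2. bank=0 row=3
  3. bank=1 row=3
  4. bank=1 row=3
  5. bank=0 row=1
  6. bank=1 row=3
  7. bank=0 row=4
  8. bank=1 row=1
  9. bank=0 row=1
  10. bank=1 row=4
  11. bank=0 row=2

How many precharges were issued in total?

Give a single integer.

Answer: 7

Derivation:
Acc 1: bank0 row2 -> MISS (open row2); precharges=0
Acc 2: bank0 row3 -> MISS (open row3); precharges=1
Acc 3: bank1 row3 -> MISS (open row3); precharges=1
Acc 4: bank1 row3 -> HIT
Acc 5: bank0 row1 -> MISS (open row1); precharges=2
Acc 6: bank1 row3 -> HIT
Acc 7: bank0 row4 -> MISS (open row4); precharges=3
Acc 8: bank1 row1 -> MISS (open row1); precharges=4
Acc 9: bank0 row1 -> MISS (open row1); precharges=5
Acc 10: bank1 row4 -> MISS (open row4); precharges=6
Acc 11: bank0 row2 -> MISS (open row2); precharges=7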